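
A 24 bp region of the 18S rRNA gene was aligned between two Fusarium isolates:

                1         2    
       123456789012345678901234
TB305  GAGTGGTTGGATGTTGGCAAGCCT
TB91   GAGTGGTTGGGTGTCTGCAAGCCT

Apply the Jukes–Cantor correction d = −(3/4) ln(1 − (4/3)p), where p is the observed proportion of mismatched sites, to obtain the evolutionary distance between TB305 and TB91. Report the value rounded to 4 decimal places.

0.1367

Mismatches occur at site 11 (A→G), site 15 (T→C), site 16 (G→T).
p = 3/24 = 0.125000.
d = −0.75 · ln(1 − (4/3)·0.125000) = −0.75 · ln(0.833333) = −0.75 · (-0.182322) = 0.1367.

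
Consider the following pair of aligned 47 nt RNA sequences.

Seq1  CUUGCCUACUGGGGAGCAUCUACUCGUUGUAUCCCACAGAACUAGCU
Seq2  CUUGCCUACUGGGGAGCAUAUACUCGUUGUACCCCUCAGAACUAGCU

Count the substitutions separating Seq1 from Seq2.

3

Differing sites — 20:C/A; 32:U/C; 36:A/U.
That gives 3 mismatches out of 47 aligned sites, so the Hamming distance is 3.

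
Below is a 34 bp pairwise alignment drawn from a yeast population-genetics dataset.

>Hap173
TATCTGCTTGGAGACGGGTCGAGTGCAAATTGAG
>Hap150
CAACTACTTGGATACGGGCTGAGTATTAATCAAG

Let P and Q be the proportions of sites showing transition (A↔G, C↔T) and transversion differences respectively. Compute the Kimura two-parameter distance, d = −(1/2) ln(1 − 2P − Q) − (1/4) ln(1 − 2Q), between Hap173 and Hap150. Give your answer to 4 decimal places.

0.4577

Mismatches occur at site 1 (T/C, transition), site 3 (T/A, transversion), site 6 (G/A, transition), site 13 (G/T, transversion), site 19 (T/C, transition), site 20 (C/T, transition), site 25 (G/A, transition), site 26 (C/T, transition), site 27 (A/T, transversion), site 31 (T/C, transition), site 32 (G/A, transition).
Of the 11 differences, 8 transitions and 3 transversions over 34 sites: P = 8/34 = 0.235294, Q = 3/34 = 0.088235.
d = −0.5·ln(0.441177) − 0.25·ln(0.823530) = −0.5·(-0.818309) − 0.25·(-0.194155) = 0.4577.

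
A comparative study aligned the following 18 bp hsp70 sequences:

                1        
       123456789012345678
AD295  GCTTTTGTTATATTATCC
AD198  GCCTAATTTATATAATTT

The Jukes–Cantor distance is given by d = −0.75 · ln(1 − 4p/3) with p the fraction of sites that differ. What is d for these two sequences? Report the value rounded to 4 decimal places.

0.5482

The sequences differ at positions 3 (T/C), 5 (T/A), 6 (T/A), 7 (G/T), 14 (T/A), 17 (C/T), 18 (C/T).
p = 7/18 = 0.388889.
d = −0.75 · ln(1 − (4/3)·0.388889) = −0.75 · ln(0.481481) = −0.75 · (-0.730889) = 0.5482.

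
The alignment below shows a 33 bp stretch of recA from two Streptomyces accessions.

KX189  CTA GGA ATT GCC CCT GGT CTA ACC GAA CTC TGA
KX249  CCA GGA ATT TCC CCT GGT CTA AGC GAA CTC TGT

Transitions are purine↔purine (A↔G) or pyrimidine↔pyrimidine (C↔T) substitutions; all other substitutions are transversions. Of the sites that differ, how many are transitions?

1

Mismatches occur at site 2 (T↔C, transition), site 10 (G↔T, transversion), site 23 (C↔G, transversion), site 33 (A↔T, transversion).
Of the 4 differences, 1 transition and 3 transversions, so the answer is 1.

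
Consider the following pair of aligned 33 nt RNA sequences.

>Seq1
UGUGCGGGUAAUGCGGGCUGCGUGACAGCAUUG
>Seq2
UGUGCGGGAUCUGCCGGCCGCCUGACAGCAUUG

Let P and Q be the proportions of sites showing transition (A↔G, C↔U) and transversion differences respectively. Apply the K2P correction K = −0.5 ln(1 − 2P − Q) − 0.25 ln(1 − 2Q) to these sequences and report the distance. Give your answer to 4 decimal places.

0.2095

Mismatches occur at site 9 (U/A, transversion), site 10 (A/U, transversion), site 11 (A/C, transversion), site 15 (G/C, transversion), site 19 (U/C, transition), site 22 (G/C, transversion).
Of the 6 differences, 1 transition and 5 transversions over 33 sites: P = 1/33 = 0.030303, Q = 5/33 = 0.151515.
d = −0.5·ln(0.787879) − 0.25·ln(0.696970) = −0.5·(-0.238411) − 0.25·(-0.361013) = 0.2095.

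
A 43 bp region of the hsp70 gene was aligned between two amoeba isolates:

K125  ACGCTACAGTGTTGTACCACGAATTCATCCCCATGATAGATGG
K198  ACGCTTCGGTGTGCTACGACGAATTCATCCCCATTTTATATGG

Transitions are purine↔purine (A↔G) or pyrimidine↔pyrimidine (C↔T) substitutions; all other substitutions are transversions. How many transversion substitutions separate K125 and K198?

Mismatches occur at site 6 (A→T, transversion), site 8 (A→G, transition), site 13 (T→G, transversion), site 14 (G→C, transversion), site 18 (C→G, transversion), site 35 (G→T, transversion), site 36 (A→T, transversion), site 39 (G→T, transversion).
Of the 8 differences, 1 transition and 7 transversions, so the answer is 7.

7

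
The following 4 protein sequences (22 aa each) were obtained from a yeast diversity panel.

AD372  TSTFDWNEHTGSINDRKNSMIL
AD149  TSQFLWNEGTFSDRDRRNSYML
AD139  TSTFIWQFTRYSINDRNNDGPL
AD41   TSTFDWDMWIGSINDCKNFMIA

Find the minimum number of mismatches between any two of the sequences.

Pairwise Hamming distances:
  AD372 vs AD149: 9
  AD372 vs AD139: 10
  AD372 vs AD41: 7
  AD149 vs AD139: 13
  AD149 vs AD41: 15
  AD139 vs AD41: 12
The smallest is 7, between AD372 and AD41.

7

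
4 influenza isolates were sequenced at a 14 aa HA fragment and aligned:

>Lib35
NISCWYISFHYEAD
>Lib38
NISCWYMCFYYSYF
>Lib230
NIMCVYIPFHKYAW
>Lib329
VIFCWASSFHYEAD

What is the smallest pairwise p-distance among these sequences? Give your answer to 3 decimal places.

0.286

Pairwise Hamming distances:
  Lib35 vs Lib38: 6
  Lib35 vs Lib230: 6
  Lib35 vs Lib329: 4
  Lib38 vs Lib230: 9
  Lib38 vs Lib329: 9
  Lib230 vs Lib329: 9
The smallest is 4 mismatches, between Lib35 and Lib329; p = 4/14 = 0.286.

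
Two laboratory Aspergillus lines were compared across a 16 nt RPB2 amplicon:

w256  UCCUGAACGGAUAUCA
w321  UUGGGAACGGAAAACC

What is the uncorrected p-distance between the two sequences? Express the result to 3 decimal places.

0.375

The sequences differ at positions 2 (C/U), 3 (C/G), 4 (U/G), 12 (U/A), 14 (U/A), 16 (A/C).
There are 6 differences over 16 sites, so p = 6/16 = 0.375.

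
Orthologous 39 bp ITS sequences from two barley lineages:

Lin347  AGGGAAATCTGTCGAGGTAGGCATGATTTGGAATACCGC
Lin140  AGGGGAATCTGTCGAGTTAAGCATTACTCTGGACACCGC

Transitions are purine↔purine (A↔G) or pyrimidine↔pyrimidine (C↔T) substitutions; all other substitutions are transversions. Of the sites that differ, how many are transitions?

The sequences differ at positions 5 (A/G, transition), 17 (G/T, transversion), 20 (G/A, transition), 25 (G/T, transversion), 27 (T/C, transition), 29 (T/C, transition), 30 (G/T, transversion), 32 (A/G, transition), 34 (T/C, transition).
Of the 9 differences, 6 transitions and 3 transversions, so the answer is 6.

6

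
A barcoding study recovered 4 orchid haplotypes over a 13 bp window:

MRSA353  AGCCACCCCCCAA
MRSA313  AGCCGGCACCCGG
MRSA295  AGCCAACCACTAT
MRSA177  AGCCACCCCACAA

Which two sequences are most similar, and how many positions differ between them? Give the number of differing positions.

Pairwise Hamming distances:
  MRSA353 vs MRSA313: 5
  MRSA353 vs MRSA295: 4
  MRSA353 vs MRSA177: 1
  MRSA313 vs MRSA295: 7
  MRSA313 vs MRSA177: 6
  MRSA295 vs MRSA177: 5
The smallest is 1, between MRSA353 and MRSA177.

1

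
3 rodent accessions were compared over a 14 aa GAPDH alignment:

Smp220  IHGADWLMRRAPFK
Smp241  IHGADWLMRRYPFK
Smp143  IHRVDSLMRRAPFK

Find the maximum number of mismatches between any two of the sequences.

Pairwise Hamming distances:
  Smp220 vs Smp241: 1
  Smp220 vs Smp143: 3
  Smp241 vs Smp143: 4
The largest is 4, between Smp241 and Smp143.

4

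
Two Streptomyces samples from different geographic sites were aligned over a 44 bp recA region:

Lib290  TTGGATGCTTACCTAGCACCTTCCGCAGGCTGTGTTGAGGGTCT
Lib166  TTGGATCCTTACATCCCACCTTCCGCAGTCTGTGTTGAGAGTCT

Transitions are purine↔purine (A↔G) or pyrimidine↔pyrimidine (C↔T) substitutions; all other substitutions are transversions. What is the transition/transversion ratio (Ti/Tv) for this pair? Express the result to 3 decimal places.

0.200

Mismatches occur at site 7 (G→C, transversion), site 13 (C→A, transversion), site 15 (A→C, transversion), site 16 (G→C, transversion), site 29 (G→T, transversion), site 40 (G→A, transition).
Of the 6 differences, 1 transition and 5 transversions, so Ti/Tv = 1/5 = 0.200.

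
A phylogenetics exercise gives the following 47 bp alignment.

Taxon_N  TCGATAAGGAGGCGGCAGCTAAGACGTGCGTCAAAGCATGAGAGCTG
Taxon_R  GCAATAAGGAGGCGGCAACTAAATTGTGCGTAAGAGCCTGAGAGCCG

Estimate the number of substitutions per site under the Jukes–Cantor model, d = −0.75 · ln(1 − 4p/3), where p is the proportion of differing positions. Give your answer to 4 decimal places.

0.2502

The sequences differ at positions 1 (T/G), 3 (G/A), 18 (G/A), 23 (G/A), 24 (A/T), 25 (C/T), 32 (C/A), 34 (A/G), 38 (A/C), 46 (T/C).
p = 10/47 = 0.212766.
d = −0.75 · ln(1 − (4/3)·0.212766) = −0.75 · ln(0.716312) = −0.75 · (-0.333639) = 0.2502.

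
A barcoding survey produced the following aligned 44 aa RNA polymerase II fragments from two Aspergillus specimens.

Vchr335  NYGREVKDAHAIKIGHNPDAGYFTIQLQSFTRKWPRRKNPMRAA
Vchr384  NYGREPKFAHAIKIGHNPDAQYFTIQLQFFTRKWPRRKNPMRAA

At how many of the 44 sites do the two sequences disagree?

The sequences differ at positions 6 (V/P), 8 (D/F), 21 (G/Q), 29 (S/F).
That gives 4 mismatches out of 44 aligned sites, so the Hamming distance is 4.

4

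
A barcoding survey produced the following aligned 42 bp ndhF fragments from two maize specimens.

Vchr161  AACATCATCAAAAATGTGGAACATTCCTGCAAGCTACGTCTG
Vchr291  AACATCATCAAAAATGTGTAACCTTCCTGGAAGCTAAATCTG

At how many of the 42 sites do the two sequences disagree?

5

Differing sites — 19:G/T; 23:A/C; 30:C/G; 37:C/A; 38:G/A.
That gives 5 mismatches out of 42 aligned sites, so the Hamming distance is 5.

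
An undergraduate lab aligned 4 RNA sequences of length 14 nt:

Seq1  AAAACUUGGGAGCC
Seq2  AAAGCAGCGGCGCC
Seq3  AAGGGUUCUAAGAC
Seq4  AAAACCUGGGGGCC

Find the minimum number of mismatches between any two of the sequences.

2

Pairwise Hamming distances:
  Seq1 vs Seq2: 5
  Seq1 vs Seq3: 7
  Seq1 vs Seq4: 2
  Seq2 vs Seq3: 8
  Seq2 vs Seq4: 5
  Seq3 vs Seq4: 9
The smallest is 2, between Seq1 and Seq4.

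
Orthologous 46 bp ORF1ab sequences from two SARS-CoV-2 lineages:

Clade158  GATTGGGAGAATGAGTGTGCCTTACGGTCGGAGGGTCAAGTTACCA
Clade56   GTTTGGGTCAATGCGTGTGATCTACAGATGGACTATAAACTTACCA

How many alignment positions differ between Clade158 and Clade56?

Mismatches occur at site 2 (A/T), site 8 (A/T), site 9 (G/C), site 14 (A/C), site 20 (C/A), site 21 (C/T), site 22 (T/C), site 26 (G/A), site 28 (T/A), site 29 (C/T), site 33 (G/C), site 34 (G/T), site 35 (G/A), site 37 (C/A), site 40 (G/C).
That gives 15 mismatches out of 46 aligned sites, so the Hamming distance is 15.

15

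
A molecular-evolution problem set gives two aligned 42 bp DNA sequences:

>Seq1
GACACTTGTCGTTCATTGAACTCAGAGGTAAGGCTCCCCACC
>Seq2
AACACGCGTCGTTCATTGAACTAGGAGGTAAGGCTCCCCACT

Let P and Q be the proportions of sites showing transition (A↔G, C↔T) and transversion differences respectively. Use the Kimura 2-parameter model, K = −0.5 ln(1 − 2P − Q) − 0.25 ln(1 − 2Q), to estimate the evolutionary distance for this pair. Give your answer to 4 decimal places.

The sequences differ at positions 1 (G/A, transition), 6 (T/G, transversion), 7 (T/C, transition), 23 (C/A, transversion), 24 (A/G, transition), 42 (C/T, transition).
Of the 6 differences, 4 transitions and 2 transversions over 42 sites: P = 4/42 = 0.095238, Q = 2/42 = 0.047619.
d = −0.5·ln(0.761905) − 0.25·ln(0.904762) = −0.5·(-0.271933) − 0.25·(-0.100083) = 0.1610.

0.1610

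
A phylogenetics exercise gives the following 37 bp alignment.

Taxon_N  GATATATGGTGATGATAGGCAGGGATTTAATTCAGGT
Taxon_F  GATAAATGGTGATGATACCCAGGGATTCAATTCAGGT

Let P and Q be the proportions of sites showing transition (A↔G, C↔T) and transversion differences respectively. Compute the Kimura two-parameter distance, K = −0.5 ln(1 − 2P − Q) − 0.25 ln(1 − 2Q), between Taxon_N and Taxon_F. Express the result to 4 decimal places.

0.1168

The sequences differ at positions 5 (T/A, transversion), 18 (G/C, transversion), 19 (G/C, transversion), 28 (T/C, transition).
Of the 4 differences, 1 transition and 3 transversions over 37 sites: P = 1/37 = 0.027027, Q = 3/37 = 0.081081.
d = −0.5·ln(0.864865) − 0.25·ln(0.837838) = −0.5·(-0.145182) − 0.25·(-0.176931) = 0.1168.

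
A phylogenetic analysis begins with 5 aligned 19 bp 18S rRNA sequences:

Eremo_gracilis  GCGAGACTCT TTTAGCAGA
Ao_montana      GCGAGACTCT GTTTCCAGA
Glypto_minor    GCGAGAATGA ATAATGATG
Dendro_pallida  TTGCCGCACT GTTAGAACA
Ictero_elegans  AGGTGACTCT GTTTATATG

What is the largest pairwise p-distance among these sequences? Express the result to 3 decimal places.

0.789

Pairwise Hamming distances:
  Eremo_gracilis vs Ao_montana: 3
  Eremo_gracilis vs Glypto_minor: 9
  Eremo_gracilis vs Dendro_pallida: 9
  Eremo_gracilis vs Ictero_elegans: 9
  Ao_montana vs Glypto_minor: 10
  Ao_montana vs Dendro_pallida: 10
  Ao_montana vs Ictero_elegans: 7
  Glypto_minor vs Dendro_pallida: 15
  Glypto_minor vs Ictero_elegans: 11
  Dendro_pallida vs Ictero_elegans: 11
The largest is 15 mismatches, between Glypto_minor and Dendro_pallida; p = 15/19 = 0.789.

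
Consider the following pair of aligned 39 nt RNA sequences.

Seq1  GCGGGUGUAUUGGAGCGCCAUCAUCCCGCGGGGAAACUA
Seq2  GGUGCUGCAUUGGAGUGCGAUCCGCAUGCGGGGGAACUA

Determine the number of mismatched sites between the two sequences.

Differing sites — 2:C/G; 3:G/U; 5:G/C; 8:U/C; 16:C/U; 19:C/G; 23:A/C; 24:U/G; 26:C/A; 27:C/U; 34:A/G.
That gives 11 mismatches out of 39 aligned sites, so the Hamming distance is 11.

11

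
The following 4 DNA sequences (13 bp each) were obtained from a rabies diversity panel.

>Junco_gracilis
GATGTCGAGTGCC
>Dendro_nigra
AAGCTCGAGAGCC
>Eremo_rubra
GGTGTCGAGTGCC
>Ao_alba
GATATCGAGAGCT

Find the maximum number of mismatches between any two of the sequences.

Pairwise Hamming distances:
  Junco_gracilis vs Dendro_nigra: 4
  Junco_gracilis vs Eremo_rubra: 1
  Junco_gracilis vs Ao_alba: 3
  Dendro_nigra vs Eremo_rubra: 5
  Dendro_nigra vs Ao_alba: 4
  Eremo_rubra vs Ao_alba: 4
The largest is 5, between Dendro_nigra and Eremo_rubra.

5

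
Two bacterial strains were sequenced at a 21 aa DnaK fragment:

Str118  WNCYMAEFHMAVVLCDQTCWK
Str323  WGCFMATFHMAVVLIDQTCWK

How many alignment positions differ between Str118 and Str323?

4

Differing sites — 2:N/G; 4:Y/F; 7:E/T; 15:C/I.
That gives 4 mismatches out of 21 aligned sites, so the Hamming distance is 4.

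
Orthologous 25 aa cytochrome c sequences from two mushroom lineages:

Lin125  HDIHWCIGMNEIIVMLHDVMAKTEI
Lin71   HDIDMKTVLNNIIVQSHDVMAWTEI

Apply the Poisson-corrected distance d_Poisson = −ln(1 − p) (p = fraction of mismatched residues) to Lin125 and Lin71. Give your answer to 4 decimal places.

0.5108

Mismatches occur at site 4 (H/D), site 5 (W/M), site 6 (C/K), site 7 (I/T), site 8 (G/V), site 9 (M/L), site 11 (E/N), site 15 (M/Q), site 16 (L/S), site 22 (K/W).
p = 10/25 = 0.400000.
d = −ln(1 − 0.400000) = −ln(0.600000) = 0.5108.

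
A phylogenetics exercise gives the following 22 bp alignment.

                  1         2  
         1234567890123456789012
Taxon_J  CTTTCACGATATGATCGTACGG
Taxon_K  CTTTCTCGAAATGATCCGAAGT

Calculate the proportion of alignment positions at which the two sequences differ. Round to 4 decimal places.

Mismatches occur at site 6 (A↔T), site 10 (T↔A), site 17 (G↔C), site 18 (T↔G), site 20 (C↔A), site 22 (G↔T).
There are 6 differences over 22 sites, so p = 6/22 = 0.2727.

0.2727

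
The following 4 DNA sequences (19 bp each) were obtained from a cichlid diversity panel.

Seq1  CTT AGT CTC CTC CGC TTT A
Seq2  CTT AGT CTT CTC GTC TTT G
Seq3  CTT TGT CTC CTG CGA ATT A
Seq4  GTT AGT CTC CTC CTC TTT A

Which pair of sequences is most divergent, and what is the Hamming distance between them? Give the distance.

Pairwise Hamming distances:
  Seq1 vs Seq2: 4
  Seq1 vs Seq3: 4
  Seq1 vs Seq4: 2
  Seq2 vs Seq3: 8
  Seq2 vs Seq4: 4
  Seq3 vs Seq4: 6
The largest is 8, between Seq2 and Seq3.

8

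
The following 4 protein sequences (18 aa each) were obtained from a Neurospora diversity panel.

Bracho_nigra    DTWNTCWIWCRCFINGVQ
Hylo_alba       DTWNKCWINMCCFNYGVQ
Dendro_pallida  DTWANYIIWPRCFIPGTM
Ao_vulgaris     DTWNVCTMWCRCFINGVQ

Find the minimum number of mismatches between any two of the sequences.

Pairwise Hamming distances:
  Bracho_nigra vs Hylo_alba: 6
  Bracho_nigra vs Dendro_pallida: 8
  Bracho_nigra vs Ao_vulgaris: 3
  Hylo_alba vs Dendro_pallida: 11
  Hylo_alba vs Ao_vulgaris: 8
  Dendro_pallida vs Ao_vulgaris: 9
The smallest is 3, between Bracho_nigra and Ao_vulgaris.

3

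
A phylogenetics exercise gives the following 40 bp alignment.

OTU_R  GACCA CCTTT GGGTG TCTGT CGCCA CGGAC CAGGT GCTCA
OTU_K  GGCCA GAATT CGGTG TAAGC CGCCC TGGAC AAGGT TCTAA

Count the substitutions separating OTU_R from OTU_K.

Differing sites — 2:A/G; 6:C/G; 7:C/A; 8:T/A; 11:G/C; 17:C/A; 18:T/A; 20:T/C; 25:A/C; 26:C/T; 31:C/A; 36:G/T; 39:C/A.
That gives 13 mismatches out of 40 aligned sites, so the Hamming distance is 13.

13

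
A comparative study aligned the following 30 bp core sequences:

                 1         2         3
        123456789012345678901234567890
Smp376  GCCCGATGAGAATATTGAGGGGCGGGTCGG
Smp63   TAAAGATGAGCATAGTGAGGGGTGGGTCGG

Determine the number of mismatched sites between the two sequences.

7

Mismatches occur at site 1 (G/T), site 2 (C/A), site 3 (C/A), site 4 (C/A), site 11 (A/C), site 15 (T/G), site 23 (C/T).
That gives 7 mismatches out of 30 aligned sites, so the Hamming distance is 7.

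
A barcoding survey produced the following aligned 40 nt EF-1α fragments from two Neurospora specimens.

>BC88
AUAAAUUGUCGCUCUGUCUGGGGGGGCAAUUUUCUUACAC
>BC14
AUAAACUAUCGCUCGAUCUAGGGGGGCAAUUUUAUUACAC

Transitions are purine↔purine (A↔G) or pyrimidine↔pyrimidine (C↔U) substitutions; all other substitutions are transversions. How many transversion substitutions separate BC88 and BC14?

Differing sites — 6:U/C (Ti); 8:G/A (Ti); 15:U/G (Tv); 16:G/A (Ti); 20:G/A (Ti); 34:C/A (Tv).
Of the 6 differences, 4 transitions and 2 transversions, so the answer is 2.

2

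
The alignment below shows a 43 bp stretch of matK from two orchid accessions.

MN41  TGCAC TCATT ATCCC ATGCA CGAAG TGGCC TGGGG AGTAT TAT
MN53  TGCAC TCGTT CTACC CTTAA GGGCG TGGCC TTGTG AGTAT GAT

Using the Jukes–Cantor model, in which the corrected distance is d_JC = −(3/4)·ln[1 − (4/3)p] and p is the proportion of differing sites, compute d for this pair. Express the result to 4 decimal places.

The sequences differ at positions 8 (A/G), 11 (A/C), 13 (C/A), 16 (A/C), 18 (G/T), 19 (C/A), 21 (C/G), 23 (A/G), 24 (A/C), 32 (G/T), 34 (G/T), 41 (T/G).
p = 12/43 = 0.279070.
d = −0.75 · ln(1 − (4/3)·0.279070) = −0.75 · ln(0.627907) = −0.75 · (-0.465363) = 0.3490.

0.3490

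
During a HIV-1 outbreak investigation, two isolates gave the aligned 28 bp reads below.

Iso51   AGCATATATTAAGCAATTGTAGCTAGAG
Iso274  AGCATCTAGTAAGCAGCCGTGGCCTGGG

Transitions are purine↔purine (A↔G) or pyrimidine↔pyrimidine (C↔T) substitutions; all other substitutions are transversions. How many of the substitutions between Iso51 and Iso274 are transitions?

Differing sites — 6:A/C (Tv); 9:T/G (Tv); 16:A/G (Ti); 17:T/C (Ti); 18:T/C (Ti); 21:A/G (Ti); 24:T/C (Ti); 25:A/T (Tv); 27:A/G (Ti).
Of the 9 differences, 6 transitions and 3 transversions, so the answer is 6.

6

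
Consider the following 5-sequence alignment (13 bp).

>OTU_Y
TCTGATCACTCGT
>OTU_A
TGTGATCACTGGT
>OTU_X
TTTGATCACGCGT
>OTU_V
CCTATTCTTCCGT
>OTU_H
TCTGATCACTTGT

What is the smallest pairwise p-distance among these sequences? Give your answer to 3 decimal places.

Pairwise Hamming distances:
  OTU_Y vs OTU_A: 2
  OTU_Y vs OTU_X: 2
  OTU_Y vs OTU_V: 6
  OTU_Y vs OTU_H: 1
  OTU_A vs OTU_X: 3
  OTU_A vs OTU_V: 8
  OTU_A vs OTU_H: 2
  OTU_X vs OTU_V: 7
  OTU_X vs OTU_H: 3
  OTU_V vs OTU_H: 7
The smallest is 1 mismatch, between OTU_Y and OTU_H; p = 1/13 = 0.077.

0.077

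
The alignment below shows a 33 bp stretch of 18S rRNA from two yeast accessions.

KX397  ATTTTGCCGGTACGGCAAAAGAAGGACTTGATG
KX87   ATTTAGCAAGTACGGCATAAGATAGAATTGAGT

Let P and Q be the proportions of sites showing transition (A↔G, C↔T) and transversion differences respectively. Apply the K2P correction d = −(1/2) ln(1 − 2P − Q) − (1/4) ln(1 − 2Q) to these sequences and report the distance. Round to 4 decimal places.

0.3407

Mismatches occur at site 5 (T↔A, transversion), site 8 (C↔A, transversion), site 9 (G↔A, transition), site 18 (A↔T, transversion), site 23 (A↔T, transversion), site 24 (G↔A, transition), site 27 (C↔A, transversion), site 32 (T↔G, transversion), site 33 (G↔T, transversion).
Of the 9 differences, 2 transitions and 7 transversions over 33 sites: P = 2/33 = 0.060606, Q = 7/33 = 0.212121.
d = −0.5·ln(0.666667) − 0.25·ln(0.575758) = −0.5·(-0.405465) − 0.25·(-0.552068) = 0.3407.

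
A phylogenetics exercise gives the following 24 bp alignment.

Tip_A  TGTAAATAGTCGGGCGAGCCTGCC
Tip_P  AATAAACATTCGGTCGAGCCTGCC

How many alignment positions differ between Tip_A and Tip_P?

Differing sites — 1:T/A; 2:G/A; 7:T/C; 9:G/T; 14:G/T.
That gives 5 mismatches out of 24 aligned sites, so the Hamming distance is 5.

5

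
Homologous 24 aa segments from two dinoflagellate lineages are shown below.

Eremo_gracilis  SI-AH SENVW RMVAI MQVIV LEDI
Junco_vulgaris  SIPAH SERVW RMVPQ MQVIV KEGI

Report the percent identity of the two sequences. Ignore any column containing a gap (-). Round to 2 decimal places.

78.26%

Excluding the 1 gap column leaves 23 comparable sites.
Differing sites — 8:N/R; 14:A/P; 15:I/Q; 21:L/K; 23:D/G.
18 of the 23 comparable sites match, so the percent identity is 18/23 × 100 = 78.26%.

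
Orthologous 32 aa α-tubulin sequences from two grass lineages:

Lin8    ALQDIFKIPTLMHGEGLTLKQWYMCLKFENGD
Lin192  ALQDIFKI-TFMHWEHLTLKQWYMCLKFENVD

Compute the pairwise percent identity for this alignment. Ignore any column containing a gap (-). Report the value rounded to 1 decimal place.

87.1%

Excluding the 1 gap column leaves 31 comparable sites.
Differing sites — 11:L/F; 14:G/W; 16:G/H; 31:G/V.
27 of the 31 comparable sites match, so the percent identity is 27/31 × 100 = 87.1%.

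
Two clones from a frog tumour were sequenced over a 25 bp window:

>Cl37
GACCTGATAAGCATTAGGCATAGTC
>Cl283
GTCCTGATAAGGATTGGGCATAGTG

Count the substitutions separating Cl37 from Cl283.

The sequences differ at positions 2 (A/T), 12 (C/G), 16 (A/G), 25 (C/G).
That gives 4 mismatches out of 25 aligned sites, so the Hamming distance is 4.

4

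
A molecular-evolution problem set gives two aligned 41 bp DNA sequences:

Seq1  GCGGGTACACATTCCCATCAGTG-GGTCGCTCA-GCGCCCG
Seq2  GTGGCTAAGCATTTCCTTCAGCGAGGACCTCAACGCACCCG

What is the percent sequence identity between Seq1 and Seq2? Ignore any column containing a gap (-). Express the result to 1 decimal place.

66.7%

Excluding the 2 gap columns leaves 39 comparable sites.
The sequences differ at positions 2 (C/T), 5 (G/C), 8 (C/A), 9 (A/G), 14 (C/T), 17 (A/T), 22 (T/C), 27 (T/A), 29 (G/C), 30 (C/T), 31 (T/C), 32 (C/A), 37 (G/A).
26 of the 39 comparable sites match, so the percent identity is 26/39 × 100 = 66.7%.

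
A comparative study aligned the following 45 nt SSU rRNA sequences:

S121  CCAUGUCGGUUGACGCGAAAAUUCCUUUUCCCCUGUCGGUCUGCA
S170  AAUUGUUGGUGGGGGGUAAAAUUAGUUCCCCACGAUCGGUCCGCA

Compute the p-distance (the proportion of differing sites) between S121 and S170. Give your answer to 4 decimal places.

The sequences differ at positions 1 (C/A), 2 (C/A), 3 (A/U), 7 (C/U), 11 (U/G), 13 (A/G), 14 (C/G), 16 (C/G), 17 (G/U), 24 (C/A), 25 (C/G), 28 (U/C), 29 (U/C), 32 (C/A), 34 (U/G), 35 (G/A), 42 (U/C).
There are 17 differences over 45 sites, so p = 17/45 = 0.3778.

0.3778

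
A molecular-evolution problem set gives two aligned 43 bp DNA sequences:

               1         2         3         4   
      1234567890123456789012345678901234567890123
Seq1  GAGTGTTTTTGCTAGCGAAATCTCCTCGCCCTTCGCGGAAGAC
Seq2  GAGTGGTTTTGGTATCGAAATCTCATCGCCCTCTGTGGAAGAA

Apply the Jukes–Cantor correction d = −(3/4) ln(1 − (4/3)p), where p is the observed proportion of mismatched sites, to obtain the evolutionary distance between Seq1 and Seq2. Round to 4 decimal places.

0.2138

Mismatches occur at site 6 (T↔G), site 12 (C↔G), site 15 (G↔T), site 25 (C↔A), site 33 (T↔C), site 34 (C↔T), site 36 (C↔T), site 43 (C↔A).
p = 8/43 = 0.186047.
d = −0.75 · ln(1 − (4/3)·0.186047) = −0.75 · ln(0.751937) = −0.75 · (-0.285103) = 0.2138.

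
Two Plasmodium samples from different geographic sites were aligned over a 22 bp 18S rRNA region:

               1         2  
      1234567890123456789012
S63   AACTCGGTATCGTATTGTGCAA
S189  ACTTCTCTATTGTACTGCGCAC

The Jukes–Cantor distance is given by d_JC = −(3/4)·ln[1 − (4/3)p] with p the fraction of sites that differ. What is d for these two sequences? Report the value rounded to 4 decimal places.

The sequences differ at positions 2 (A/C), 3 (C/T), 6 (G/T), 7 (G/C), 11 (C/T), 15 (T/C), 18 (T/C), 22 (A/C).
p = 8/22 = 0.363636.
d = −0.75 · ln(1 − (4/3)·0.363636) = −0.75 · ln(0.515152) = −0.75 · (-0.663293) = 0.4975.

0.4975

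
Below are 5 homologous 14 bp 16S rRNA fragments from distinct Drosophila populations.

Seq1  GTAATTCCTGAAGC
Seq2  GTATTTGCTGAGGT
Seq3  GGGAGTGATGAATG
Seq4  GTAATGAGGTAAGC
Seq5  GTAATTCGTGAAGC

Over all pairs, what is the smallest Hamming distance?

1

Pairwise Hamming distances:
  Seq1 vs Seq2: 4
  Seq1 vs Seq3: 7
  Seq1 vs Seq4: 5
  Seq1 vs Seq5: 1
  Seq2 vs Seq3: 8
  Seq2 vs Seq4: 8
  Seq2 vs Seq5: 5
  Seq3 vs Seq4: 10
  Seq3 vs Seq5: 7
  Seq4 vs Seq5: 4
The smallest is 1, between Seq1 and Seq5.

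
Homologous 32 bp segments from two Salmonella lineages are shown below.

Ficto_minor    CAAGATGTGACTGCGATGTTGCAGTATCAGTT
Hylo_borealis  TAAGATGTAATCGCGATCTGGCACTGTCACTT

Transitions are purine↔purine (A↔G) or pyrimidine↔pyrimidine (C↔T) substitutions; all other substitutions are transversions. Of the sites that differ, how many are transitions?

5

Mismatches occur at site 1 (C↔T, transition), site 9 (G↔A, transition), site 11 (C↔T, transition), site 12 (T↔C, transition), site 18 (G↔C, transversion), site 20 (T↔G, transversion), site 24 (G↔C, transversion), site 26 (A↔G, transition), site 30 (G↔C, transversion).
Of the 9 differences, 5 transitions and 4 transversions, so the answer is 5.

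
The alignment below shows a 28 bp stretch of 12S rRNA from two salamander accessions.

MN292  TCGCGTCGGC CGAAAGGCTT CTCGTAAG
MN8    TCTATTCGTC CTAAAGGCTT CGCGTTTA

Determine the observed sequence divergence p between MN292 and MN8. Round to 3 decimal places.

0.321

The sequences differ at positions 3 (G/T), 4 (C/A), 5 (G/T), 9 (G/T), 12 (G/T), 22 (T/G), 26 (A/T), 27 (A/T), 28 (G/A).
There are 9 differences over 28 sites, so p = 9/28 = 0.321.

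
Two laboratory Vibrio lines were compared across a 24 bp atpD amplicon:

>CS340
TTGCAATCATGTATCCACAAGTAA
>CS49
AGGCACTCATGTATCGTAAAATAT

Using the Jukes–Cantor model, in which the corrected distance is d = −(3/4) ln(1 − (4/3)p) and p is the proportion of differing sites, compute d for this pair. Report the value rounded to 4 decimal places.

The sequences differ at positions 1 (T/A), 2 (T/G), 6 (A/C), 16 (C/G), 17 (A/T), 18 (C/A), 21 (G/A), 24 (A/T).
p = 8/24 = 0.333333.
d = −0.75 · ln(1 − (4/3)·0.333333) = −0.75 · ln(0.555556) = −0.75 · (-0.587786) = 0.4408.

0.4408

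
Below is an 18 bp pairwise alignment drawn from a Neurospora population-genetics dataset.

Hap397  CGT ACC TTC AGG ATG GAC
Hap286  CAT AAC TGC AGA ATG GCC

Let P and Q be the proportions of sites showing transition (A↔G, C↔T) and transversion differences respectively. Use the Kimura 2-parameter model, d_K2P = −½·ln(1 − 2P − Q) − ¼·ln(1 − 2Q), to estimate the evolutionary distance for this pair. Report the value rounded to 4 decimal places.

0.3476

Differing sites — 2:G/A (Ti); 5:C/A (Tv); 8:T/G (Tv); 12:G/A (Ti); 17:A/C (Tv).
Of the 5 differences, 2 transitions and 3 transversions over 18 sites: P = 2/18 = 0.111111, Q = 3/18 = 0.166667.
d = −0.5·ln(0.611111) − 0.25·ln(0.666666) = −0.5·(-0.492477) − 0.25·(-0.405466) = 0.3476.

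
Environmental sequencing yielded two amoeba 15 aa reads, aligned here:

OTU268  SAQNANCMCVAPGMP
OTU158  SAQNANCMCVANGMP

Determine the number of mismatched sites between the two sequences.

Differing sites — 12:P/N.
That gives 1 mismatch out of 15 aligned sites, so the Hamming distance is 1.

1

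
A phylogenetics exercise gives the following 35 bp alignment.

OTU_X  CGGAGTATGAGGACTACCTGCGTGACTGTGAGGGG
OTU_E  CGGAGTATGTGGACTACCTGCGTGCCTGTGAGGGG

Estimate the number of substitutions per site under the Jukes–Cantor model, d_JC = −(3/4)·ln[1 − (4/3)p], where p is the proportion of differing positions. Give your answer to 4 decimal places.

0.0594

Differing sites — 10:A/T; 25:A/C.
p = 2/35 = 0.057143.
d = −0.75 · ln(1 − (4/3)·0.057143) = −0.75 · ln(0.923809) = −0.75 · (-0.079250) = 0.0594.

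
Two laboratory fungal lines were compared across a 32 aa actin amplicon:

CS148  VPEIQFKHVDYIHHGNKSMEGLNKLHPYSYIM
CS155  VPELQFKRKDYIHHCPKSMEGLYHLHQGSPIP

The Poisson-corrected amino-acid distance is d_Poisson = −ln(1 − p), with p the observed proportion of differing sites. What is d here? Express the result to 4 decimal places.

0.4212

The sequences differ at positions 4 (I/L), 8 (H/R), 9 (V/K), 15 (G/C), 16 (N/P), 23 (N/Y), 24 (K/H), 27 (P/Q), 28 (Y/G), 30 (Y/P), 32 (M/P).
p = 11/32 = 0.343750.
d = −ln(1 − 0.343750) = −ln(0.656250) = 0.4212.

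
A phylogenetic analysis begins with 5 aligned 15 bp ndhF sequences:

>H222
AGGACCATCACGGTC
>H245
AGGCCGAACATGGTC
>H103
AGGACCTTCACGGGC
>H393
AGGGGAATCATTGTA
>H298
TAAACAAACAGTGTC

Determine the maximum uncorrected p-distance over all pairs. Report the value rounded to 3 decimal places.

Pairwise Hamming distances:
  H222 vs H245: 4
  H222 vs H103: 2
  H222 vs H393: 6
  H222 vs H298: 7
  H245 vs H103: 6
  H245 vs H393: 6
  H245 vs H298: 7
  H103 vs H393: 8
  H103 vs H298: 9
  H393 vs H298: 8
The largest is 9 mismatches, between H103 and H298; p = 9/15 = 0.600.

0.600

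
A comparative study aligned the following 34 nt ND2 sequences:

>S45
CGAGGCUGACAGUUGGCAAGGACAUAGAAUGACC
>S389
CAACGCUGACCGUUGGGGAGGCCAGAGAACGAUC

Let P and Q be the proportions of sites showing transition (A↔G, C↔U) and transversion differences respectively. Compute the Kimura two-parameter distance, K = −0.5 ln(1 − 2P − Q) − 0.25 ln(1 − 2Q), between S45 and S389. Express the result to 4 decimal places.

Mismatches occur at site 2 (G↔A, transition), site 4 (G↔C, transversion), site 11 (A↔C, transversion), site 17 (C↔G, transversion), site 18 (A↔G, transition), site 22 (A↔C, transversion), site 25 (U↔G, transversion), site 30 (U↔C, transition), site 33 (C↔U, transition).
Of the 9 differences, 4 transitions and 5 transversions over 34 sites: P = 4/34 = 0.117647, Q = 5/34 = 0.147059.
d = −0.5·ln(0.617647) − 0.25·ln(0.705882) = −0.5·(-0.481838) − 0.25·(-0.348307) = 0.3280.

0.3280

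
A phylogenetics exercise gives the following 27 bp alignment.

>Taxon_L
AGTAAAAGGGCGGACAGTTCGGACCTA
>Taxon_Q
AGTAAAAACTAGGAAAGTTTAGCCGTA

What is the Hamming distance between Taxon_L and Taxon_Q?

Mismatches occur at site 8 (G/A), site 9 (G/C), site 10 (G/T), site 11 (C/A), site 15 (C/A), site 20 (C/T), site 21 (G/A), site 23 (A/C), site 25 (C/G).
That gives 9 mismatches out of 27 aligned sites, so the Hamming distance is 9.

9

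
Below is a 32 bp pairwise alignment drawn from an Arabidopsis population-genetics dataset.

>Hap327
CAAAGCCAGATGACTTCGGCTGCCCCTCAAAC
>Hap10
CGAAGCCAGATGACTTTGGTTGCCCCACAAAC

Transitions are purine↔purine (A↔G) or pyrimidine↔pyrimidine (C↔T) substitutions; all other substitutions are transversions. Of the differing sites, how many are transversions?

1

The sequences differ at positions 2 (A/G, transition), 17 (C/T, transition), 20 (C/T, transition), 27 (T/A, transversion).
Of the 4 differences, 3 transitions and 1 transversion, so the answer is 1.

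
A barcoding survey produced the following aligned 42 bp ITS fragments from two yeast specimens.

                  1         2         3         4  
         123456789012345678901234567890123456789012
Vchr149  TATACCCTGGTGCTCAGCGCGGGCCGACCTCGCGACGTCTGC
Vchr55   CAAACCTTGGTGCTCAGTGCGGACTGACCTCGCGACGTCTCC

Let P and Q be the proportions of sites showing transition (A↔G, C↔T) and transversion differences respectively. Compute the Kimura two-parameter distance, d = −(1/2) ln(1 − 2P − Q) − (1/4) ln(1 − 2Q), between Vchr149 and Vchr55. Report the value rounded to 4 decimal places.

Differing sites — 1:T/C (Ti); 3:T/A (Tv); 7:C/T (Ti); 18:C/T (Ti); 23:G/A (Ti); 25:C/T (Ti); 41:G/C (Tv).
Of the 7 differences, 5 transitions and 2 transversions over 42 sites: P = 5/42 = 0.119048, Q = 2/42 = 0.047619.
d = −0.5·ln(0.714285) − 0.25·ln(0.904762) = −0.5·(-0.336473) − 0.25·(-0.100083) = 0.1933.

0.1933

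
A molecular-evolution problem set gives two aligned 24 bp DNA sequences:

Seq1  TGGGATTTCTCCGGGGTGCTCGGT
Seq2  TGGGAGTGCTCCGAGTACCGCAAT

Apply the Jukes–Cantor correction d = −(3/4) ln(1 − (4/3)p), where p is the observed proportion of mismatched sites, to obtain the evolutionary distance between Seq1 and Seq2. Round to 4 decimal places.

Differing sites — 6:T/G; 8:T/G; 14:G/A; 16:G/T; 17:T/A; 18:G/C; 20:T/G; 22:G/A; 23:G/A.
p = 9/24 = 0.375000.
d = −0.75 · ln(1 − (4/3)·0.375000) = −0.75 · ln(0.500000) = −0.75 · (-0.693147) = 0.5199.

0.5199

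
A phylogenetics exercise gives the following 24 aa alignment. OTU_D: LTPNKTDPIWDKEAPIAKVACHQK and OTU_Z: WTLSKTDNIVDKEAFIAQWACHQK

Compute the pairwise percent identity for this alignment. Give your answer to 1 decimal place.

66.7%

Differing sites — 1:L/W; 3:P/L; 4:N/S; 8:P/N; 10:W/V; 15:P/F; 18:K/Q; 19:V/W.
16 of the 24 sites match, so the percent identity is 16/24 × 100 = 66.7%.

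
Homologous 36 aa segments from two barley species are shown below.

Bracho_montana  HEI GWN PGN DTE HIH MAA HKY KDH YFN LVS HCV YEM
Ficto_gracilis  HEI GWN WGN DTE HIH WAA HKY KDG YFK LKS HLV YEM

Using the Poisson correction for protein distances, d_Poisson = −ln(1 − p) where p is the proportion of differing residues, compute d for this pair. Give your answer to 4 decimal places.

0.1823

Differing sites — 7:P/W; 16:M/W; 24:H/G; 27:N/K; 29:V/K; 32:C/L.
p = 6/36 = 0.166667.
d = −ln(1 − 0.166667) = −ln(0.833333) = 0.1823.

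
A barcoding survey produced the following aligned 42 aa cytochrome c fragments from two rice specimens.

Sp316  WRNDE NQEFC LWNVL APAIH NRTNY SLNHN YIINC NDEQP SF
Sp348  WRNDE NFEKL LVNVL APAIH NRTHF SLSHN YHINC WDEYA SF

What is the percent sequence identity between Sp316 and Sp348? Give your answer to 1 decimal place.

Mismatches occur at site 7 (Q→F), site 9 (F→K), site 10 (C→L), site 12 (W→V), site 24 (N→H), site 25 (Y→F), site 28 (N→S), site 32 (I→H), site 36 (N→W), site 39 (Q→Y), site 40 (P→A).
31 of the 42 sites match, so the percent identity is 31/42 × 100 = 73.8%.

73.8%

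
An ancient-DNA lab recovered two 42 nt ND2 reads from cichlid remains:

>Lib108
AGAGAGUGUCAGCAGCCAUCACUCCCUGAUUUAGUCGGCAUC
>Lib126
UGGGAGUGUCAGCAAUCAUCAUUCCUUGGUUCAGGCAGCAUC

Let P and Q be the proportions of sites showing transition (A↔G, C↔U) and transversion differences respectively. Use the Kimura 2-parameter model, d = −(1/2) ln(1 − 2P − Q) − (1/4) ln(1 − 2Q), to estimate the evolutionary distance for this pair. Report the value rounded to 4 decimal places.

0.3048

Differing sites — 1:A/U (Tv); 3:A/G (Ti); 15:G/A (Ti); 16:C/U (Ti); 22:C/U (Ti); 26:C/U (Ti); 29:A/G (Ti); 32:U/C (Ti); 35:U/G (Tv); 37:G/A (Ti).
Of the 10 differences, 8 transitions and 2 transversions over 42 sites: P = 8/42 = 0.190476, Q = 2/42 = 0.047619.
d = −0.5·ln(0.571429) − 0.25·ln(0.904762) = −0.5·(-0.559615) − 0.25·(-0.100083) = 0.3048.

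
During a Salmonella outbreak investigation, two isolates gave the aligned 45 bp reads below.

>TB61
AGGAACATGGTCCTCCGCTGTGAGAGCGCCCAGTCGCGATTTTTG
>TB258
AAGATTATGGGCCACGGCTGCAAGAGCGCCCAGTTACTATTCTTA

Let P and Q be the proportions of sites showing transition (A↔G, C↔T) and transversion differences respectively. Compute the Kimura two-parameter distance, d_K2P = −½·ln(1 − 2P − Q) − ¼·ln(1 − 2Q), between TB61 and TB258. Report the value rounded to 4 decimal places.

Mismatches occur at site 2 (G→A, transition), site 5 (A→T, transversion), site 6 (C→T, transition), site 11 (T→G, transversion), site 14 (T→A, transversion), site 16 (C→G, transversion), site 21 (T→C, transition), site 22 (G→A, transition), site 35 (C→T, transition), site 36 (G→A, transition), site 38 (G→T, transversion), site 42 (T→C, transition), site 45 (G→A, transition).
Of the 13 differences, 8 transitions and 5 transversions over 45 sites: P = 8/45 = 0.177778, Q = 5/45 = 0.111111.
d = −0.5·ln(0.533333) − 0.25·ln(0.777778) = −0.5·(-0.628609) − 0.25·(-0.251314) = 0.3771.

0.3771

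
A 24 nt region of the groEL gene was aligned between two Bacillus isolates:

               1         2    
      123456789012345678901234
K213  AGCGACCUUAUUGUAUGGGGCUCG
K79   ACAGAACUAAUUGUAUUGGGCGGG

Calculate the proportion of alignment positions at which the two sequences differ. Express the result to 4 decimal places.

0.2917

The sequences differ at positions 2 (G/C), 3 (C/A), 6 (C/A), 9 (U/A), 17 (G/U), 22 (U/G), 23 (C/G).
There are 7 differences over 24 sites, so p = 7/24 = 0.2917.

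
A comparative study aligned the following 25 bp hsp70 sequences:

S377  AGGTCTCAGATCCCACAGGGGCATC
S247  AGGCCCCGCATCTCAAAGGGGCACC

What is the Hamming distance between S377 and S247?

Differing sites — 4:T/C; 6:T/C; 8:A/G; 9:G/C; 13:C/T; 16:C/A; 24:T/C.
That gives 7 mismatches out of 25 aligned sites, so the Hamming distance is 7.

7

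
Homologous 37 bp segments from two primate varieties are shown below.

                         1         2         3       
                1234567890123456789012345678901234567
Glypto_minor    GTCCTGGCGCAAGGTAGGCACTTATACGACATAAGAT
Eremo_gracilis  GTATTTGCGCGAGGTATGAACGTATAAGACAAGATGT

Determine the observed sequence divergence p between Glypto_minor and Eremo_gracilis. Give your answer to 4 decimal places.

0.3243

The sequences differ at positions 3 (C/A), 4 (C/T), 6 (G/T), 11 (A/G), 17 (G/T), 19 (C/A), 22 (T/G), 27 (C/A), 32 (T/A), 33 (A/G), 35 (G/T), 36 (A/G).
There are 12 differences over 37 sites, so p = 12/37 = 0.3243.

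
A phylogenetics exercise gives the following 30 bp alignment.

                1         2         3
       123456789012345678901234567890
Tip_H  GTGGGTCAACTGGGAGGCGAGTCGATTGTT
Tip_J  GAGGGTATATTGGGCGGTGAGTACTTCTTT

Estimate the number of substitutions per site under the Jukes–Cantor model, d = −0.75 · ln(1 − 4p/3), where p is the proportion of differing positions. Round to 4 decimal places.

0.5034

Differing sites — 2:T/A; 7:C/A; 8:A/T; 10:C/T; 15:A/C; 18:C/T; 23:C/A; 24:G/C; 25:A/T; 27:T/C; 28:G/T.
p = 11/30 = 0.366667.
d = −0.75 · ln(1 − (4/3)·0.366667) = −0.75 · ln(0.511111) = −0.75 · (-0.671168) = 0.5034.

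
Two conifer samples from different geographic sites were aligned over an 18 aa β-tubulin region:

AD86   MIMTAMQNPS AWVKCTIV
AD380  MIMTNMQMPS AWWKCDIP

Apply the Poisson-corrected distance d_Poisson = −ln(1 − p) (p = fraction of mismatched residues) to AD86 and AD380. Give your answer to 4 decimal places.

Mismatches occur at site 5 (A/N), site 8 (N/M), site 13 (V/W), site 16 (T/D), site 18 (V/P).
p = 5/18 = 0.277778.
d = −ln(1 − 0.277778) = −ln(0.722222) = 0.3254.

0.3254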